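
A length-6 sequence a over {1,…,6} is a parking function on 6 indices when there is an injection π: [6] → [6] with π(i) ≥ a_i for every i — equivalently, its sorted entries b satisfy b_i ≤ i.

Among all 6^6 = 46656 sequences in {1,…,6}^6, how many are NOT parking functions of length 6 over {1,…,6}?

29849

|PF| = (6−6+1)·(6+1)^(6−1) = 1×16807 = 16807
One tuple (6,3,4,3,6,5) → sorted (3,3,4,5,6,6): b_1=3>1, not a PF.
6^6 − 16807 = 46656 − 16807 = 29849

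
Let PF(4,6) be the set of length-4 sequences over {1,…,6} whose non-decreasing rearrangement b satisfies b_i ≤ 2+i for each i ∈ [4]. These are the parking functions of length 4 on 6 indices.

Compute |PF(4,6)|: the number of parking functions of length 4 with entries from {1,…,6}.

1029

|PF| = (6+1−4)·(6+1)^{4−1} = 3×343 = 1029 [KW]
Example (1,5,3,5) → sorted (1,3,5,5): b_i ≤ 2+i ∀i, a PF.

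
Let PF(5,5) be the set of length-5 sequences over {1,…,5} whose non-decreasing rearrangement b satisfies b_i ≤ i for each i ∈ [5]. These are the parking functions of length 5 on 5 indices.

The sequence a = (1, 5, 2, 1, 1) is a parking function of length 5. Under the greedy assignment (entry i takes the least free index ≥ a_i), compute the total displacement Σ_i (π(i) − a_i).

Σπ = 15 ({1..5} each once); Σa = 1+5+2+1+1 = 10; disp = 15−10 = 5.

5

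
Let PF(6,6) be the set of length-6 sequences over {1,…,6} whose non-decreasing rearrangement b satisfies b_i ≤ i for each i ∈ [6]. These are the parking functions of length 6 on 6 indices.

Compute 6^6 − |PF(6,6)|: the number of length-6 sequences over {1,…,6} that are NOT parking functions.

|PF(6,6)| = (6+1−6)·(6+1)^{6−1} = 1 · 16807 = 16807 [KW]
One tuple (6,1,3,6,6,3) → sorted (1,3,3,6,6,6): b_2=3>2, not a PF.
So 46656 − 16807 = 29849 fail.

29849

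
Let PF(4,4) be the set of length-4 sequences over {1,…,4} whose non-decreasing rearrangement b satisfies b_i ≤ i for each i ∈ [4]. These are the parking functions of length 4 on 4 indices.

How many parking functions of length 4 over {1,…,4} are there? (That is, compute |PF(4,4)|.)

125

#PF = (5−4)·5^(4−1) = 1×125 = 125 (Konheim–Weiss)
One tuple (2,3,2,1) → sorted (1,2,2,3): b_i ≤ i ∀i, a PF.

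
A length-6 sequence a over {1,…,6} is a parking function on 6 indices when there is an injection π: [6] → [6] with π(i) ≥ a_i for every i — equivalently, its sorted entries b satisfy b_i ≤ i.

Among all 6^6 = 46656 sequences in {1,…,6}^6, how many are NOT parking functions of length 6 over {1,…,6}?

29849

|PF(6,6)| = (6+1−6)·(6+1)^{6−1} = 1 · 16807 = 16807
One tuple (5,3,5,4,3,5) → sorted (3,3,4,5,5,5): b_1=3>1, not a PF.
So 46656 − 16807 = 29849 fail.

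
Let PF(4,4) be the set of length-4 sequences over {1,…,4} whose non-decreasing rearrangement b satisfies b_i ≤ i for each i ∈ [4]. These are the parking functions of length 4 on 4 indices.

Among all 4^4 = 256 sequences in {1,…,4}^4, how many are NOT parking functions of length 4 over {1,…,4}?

131

#PF = (5−4)·5^(4−1) = 1×125 = 125
Example (2,3,2,3) → sorted (2,2,3,3): b_1=2>1, not a PF.
4^4 − 125 = 256 − 125 = 131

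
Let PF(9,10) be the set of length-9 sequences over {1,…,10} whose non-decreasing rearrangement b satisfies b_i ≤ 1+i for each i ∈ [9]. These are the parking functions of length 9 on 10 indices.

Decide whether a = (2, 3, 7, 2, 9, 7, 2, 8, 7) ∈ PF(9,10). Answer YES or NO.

Rearranged: b = (2, 2, 2, 3, 7, 7, 7, 8, 9).
  b_1=2 ≤ 2
  b_2=2 ≤ 3
  b_3=2 ≤ 4
  b_4=3 ≤ 5
  b_5=7 > 6
  fails at i=5 ⇒ NO

NO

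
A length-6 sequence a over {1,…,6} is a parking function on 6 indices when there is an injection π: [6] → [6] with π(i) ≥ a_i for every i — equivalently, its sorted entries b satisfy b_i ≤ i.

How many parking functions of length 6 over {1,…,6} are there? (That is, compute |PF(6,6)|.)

#PF = (6−6+1)·(6+1)^(6−1) = 1·16807 = 16807
Check (4,1,1,6,2,3) → sorted (1,1,2,3,4,6): b_i ≤ i ∀i, a PF.

16807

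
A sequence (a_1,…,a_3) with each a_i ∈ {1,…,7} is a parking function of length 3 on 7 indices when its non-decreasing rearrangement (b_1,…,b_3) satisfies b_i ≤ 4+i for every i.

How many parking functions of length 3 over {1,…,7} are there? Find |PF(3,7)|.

320

Count = 5·8^2 = 5·64 = 320 (Konheim–Weiss)
One tuple (4,3,3) → sorted (3,3,4): b_i ≤ 4+i ∀i, a PF.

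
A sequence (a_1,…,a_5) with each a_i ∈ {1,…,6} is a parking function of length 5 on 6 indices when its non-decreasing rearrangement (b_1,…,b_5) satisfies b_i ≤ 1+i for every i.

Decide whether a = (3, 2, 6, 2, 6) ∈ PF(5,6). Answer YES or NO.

Order a: b = (2, 2, 3, 6, 6).
  b_1=2 ≤ 2
  b_2=2 ≤ 3
  b_3=3 ≤ 4
  b_4=6 > 5
  fails at i=4 ⇒ NO

NO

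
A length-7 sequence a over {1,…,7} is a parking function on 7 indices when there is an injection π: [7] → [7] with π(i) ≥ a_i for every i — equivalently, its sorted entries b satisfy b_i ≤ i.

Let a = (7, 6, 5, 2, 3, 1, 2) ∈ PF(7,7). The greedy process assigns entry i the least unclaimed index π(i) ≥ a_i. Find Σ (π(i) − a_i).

2

Σπ = 28 ({1..7} each once); Σa = 7+6+5+2+3+1+2 = 26; disp = 28−26 = 2.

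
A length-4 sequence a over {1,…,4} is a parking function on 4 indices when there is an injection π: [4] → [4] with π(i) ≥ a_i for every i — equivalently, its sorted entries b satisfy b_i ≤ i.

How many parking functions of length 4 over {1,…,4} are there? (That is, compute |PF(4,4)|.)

|PF| = (4+1−4)·(4+1)^{4−1} = 1 · 125 = 125
One tuple (4,3,1,2) → sorted (1,2,3,4): b_i ≤ i ∀i, a PF.

125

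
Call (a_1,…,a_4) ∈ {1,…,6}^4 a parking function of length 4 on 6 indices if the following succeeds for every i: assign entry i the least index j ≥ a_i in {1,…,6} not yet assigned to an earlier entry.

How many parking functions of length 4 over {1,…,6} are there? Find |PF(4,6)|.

#PF = 3·7^3 = 3×343 = 1029 (Konheim–Weiss)
E.g. (2,2,5,2) → sorted (2,2,2,5): b_i ≤ 2+i ∀i, a PF.

1029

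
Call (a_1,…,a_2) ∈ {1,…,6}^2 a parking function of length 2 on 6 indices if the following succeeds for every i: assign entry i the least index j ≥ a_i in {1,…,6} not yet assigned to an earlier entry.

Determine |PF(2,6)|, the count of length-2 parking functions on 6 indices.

|PF| = (7−2)·7^(2−1) = 5·7 = 35 (Pollak)
One tuple (1,4) → sorted (1,4): b_i ≤ 4+i ∀i, a PF.

35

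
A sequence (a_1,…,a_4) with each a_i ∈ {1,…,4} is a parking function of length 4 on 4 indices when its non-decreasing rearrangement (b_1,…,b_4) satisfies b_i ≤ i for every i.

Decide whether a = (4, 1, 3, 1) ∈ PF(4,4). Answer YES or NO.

YES

Order a: b = (1, 1, 3, 4).
  b_1=1 ≤ 1
  b_2=1 ≤ 2
  b_3=3 ≤ 3
  b_4=4 ≤ 4
All bounds hold ⇒ YES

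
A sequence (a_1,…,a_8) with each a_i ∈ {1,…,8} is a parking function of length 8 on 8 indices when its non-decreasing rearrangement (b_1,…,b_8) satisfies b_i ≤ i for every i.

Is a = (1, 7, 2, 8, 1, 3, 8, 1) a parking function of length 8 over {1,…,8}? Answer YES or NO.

Rearranged: b = (1, 1, 1, 2, 3, 7, 8, 8).
  b_1=1 ≤ 1
  b_2=1 ≤ 2
  b_3=1 ≤ 3
  b_4=2 ≤ 4
  b_5=3 ≤ 5
  b_6=7 > 6
  fails at i=6 ⇒ NO

NO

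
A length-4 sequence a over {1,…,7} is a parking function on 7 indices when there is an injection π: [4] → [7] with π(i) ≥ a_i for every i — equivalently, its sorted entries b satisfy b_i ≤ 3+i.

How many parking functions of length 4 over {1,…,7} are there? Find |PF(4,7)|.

#PF = (8−4)·8^(4−1) = 4 · 512 = 2048
E.g. (5,7,2,1) → sorted (1,2,5,7): b_i ≤ 3+i ∀i, a PF.

2048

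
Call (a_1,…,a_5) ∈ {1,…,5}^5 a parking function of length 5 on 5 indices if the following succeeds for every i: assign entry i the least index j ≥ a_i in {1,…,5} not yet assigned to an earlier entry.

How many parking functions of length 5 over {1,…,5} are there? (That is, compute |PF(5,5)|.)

1296

Count = (5−5+1)·(5+1)^(5−1) = 1·1296 = 1296 [KW]
Example (1,3,3,5,1) → sorted (1,1,3,3,5): b_i ≤ i ∀i, a PF.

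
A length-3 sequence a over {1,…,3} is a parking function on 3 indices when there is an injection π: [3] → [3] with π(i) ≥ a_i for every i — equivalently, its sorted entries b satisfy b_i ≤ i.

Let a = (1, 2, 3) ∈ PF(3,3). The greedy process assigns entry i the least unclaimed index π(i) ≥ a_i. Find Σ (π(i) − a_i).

0

Σπ(i) = 1+…+3 = 6; Σa = 1+2+3 = 6; disp = 6−6 = 0.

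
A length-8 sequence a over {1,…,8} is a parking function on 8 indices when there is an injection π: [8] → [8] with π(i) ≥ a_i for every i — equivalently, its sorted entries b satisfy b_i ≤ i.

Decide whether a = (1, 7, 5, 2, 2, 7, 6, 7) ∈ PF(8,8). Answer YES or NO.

Sorted: b = (1, 2, 2, 5, 6, 7, 7, 7).
  b_1=1 ≤ 1
  b_2=2 ≤ 2
  b_3=2 ≤ 3
  b_4=5 > 4
  fails at i=4 ⇒ NO

NO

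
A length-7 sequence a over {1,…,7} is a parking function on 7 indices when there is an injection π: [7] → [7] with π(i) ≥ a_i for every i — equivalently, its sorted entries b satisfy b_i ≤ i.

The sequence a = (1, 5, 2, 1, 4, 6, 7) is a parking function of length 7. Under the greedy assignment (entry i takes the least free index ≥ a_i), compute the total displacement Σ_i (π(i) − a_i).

Σπ = 7·8/2 = 28 (π permutes [7]); Σa = 1+5+2+1+4+6+7 = 26; disp = 28−26 = 2.

2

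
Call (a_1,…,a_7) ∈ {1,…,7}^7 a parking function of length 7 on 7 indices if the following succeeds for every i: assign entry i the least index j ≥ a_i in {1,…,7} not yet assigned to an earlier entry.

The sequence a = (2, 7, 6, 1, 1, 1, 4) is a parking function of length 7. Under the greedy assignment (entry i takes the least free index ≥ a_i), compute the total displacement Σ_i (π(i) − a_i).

Σπ = 28 ({1..7} each once); Σa = 2+7+6+1+1+1+4 = 22; disp = 28−22 = 6.

6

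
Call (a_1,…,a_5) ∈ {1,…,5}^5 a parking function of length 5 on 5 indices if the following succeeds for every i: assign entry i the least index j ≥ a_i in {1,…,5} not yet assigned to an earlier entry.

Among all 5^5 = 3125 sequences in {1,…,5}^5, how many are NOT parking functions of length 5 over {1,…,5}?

1829

Count = 1·6^4 = 1×1296 = 1296 (Konheim–Weiss)
Example (3,4,2,5,2) → sorted (2,2,3,4,5): b_1=2>1, not a PF.
So 3125 − 1296 = 1829 fail.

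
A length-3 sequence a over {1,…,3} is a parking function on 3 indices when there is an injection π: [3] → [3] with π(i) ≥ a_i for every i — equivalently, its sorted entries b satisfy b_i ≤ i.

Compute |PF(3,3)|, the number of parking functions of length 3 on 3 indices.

|PF(3,3)| = 1·4^2 = 1 · 16 = 16 (Konheim–Weiss)
One tuple (2,3,1) → sorted (1,2,3): b_i ≤ i ∀i, a PF.

16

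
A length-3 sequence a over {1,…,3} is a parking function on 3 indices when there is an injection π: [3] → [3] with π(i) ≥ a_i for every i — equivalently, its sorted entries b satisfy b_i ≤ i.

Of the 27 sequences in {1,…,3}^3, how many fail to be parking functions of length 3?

11

|PF(3,3)| = 1·4^2 = 1×16 = 16 (Pollak)
Check (1,3,3) → sorted (1,3,3): b_2=3>2, not a PF.
3^3 − 16 = 27 − 16 = 11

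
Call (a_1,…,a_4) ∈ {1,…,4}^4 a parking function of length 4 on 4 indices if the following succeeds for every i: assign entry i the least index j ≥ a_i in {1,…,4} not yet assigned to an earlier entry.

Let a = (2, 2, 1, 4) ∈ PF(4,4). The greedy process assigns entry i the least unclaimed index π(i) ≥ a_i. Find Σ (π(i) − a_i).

1

Σπ = 10 ({1..4} each once); Σa = 2+2+1+4 = 9; disp = 10−9 = 1.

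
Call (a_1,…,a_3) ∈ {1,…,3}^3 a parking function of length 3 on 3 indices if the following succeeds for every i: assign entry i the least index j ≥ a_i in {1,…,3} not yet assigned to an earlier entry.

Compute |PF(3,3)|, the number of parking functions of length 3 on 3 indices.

16

Count = (3+1−3)·(3+1)^{3−1} = 1×16 = 16 [KW]
One tuple (2,1,2) → sorted (1,2,2): b_i ≤ i ∀i, a PF.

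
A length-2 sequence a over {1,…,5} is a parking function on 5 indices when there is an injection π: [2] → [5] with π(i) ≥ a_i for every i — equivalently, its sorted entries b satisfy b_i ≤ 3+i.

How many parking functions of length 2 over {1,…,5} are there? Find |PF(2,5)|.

24

Count = (5+1−2)·(5+1)^{2−1} = 4×6 = 24 [KW]
Example (3,4) → sorted (3,4): b_i ≤ 3+i ∀i, a PF.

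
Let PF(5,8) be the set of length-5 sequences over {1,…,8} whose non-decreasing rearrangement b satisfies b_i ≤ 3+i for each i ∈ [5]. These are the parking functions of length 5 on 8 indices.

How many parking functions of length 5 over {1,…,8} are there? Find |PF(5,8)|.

#PF = (8−5+1)·(8+1)^(5−1) = 4·6561 = 26244 (Konheim–Weiss)
E.g. (7,5,7,5,4) → sorted (4,5,5,7,7): b_i ≤ 3+i ∀i, a PF.

26244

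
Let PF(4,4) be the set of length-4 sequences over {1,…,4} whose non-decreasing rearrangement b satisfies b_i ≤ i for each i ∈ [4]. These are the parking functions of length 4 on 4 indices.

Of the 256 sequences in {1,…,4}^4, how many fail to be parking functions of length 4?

Count = (4+1−4)·(4+1)^{4−1} = 1·125 = 125 [KW]
Check (4,1,4,4) → sorted (1,4,4,4): b_2=4>2, not a PF.
So 256 − 125 = 131 fail.

131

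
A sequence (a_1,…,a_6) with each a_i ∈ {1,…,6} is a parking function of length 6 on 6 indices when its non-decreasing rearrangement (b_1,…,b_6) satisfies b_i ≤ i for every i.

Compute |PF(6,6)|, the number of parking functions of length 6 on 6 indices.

16807

|PF(6,6)| = (6+1−6)·(6+1)^{6−1} = 1×16807 = 16807 [KW]
Example (6,1,2,4,3,4) → sorted (1,2,3,4,4,6): b_i ≤ i ∀i, a PF.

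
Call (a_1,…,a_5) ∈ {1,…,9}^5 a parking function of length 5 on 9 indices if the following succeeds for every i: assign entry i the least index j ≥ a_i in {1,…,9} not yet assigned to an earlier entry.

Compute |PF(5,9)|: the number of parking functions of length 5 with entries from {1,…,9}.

50000

Count = (10−5)·10^(5−1) = 5×10000 = 50000 [KW]
E.g. (4,3,7,1,1) → sorted (1,1,3,4,7): b_i ≤ 4+i ∀i, a PF.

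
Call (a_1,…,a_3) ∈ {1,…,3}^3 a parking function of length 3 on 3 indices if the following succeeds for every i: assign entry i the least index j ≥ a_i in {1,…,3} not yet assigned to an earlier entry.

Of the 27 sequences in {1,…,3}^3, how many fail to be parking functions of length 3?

Count = 1·4^2 = 1 · 16 = 16 (Konheim–Weiss)
One tuple (1,3,3) → sorted (1,3,3): b_2=3>2, not a PF.
Total 27; non-PF = 27−16 = 11

11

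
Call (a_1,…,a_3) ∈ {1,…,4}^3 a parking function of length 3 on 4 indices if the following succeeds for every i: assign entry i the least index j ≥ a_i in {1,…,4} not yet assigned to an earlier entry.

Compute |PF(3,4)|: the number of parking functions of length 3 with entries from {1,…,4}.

50

|PF| = (4−3+1)·(4+1)^(3−1) = 2 · 25 = 50 [KW]
E.g. (3,4,1) → sorted (1,3,4): b_i ≤ 1+i ∀i, a PF.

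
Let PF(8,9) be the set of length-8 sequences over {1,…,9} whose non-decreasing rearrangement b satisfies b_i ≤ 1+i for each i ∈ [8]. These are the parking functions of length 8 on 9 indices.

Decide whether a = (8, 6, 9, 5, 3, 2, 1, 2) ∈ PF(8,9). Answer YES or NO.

YES

Rearranged: b = (1, 2, 2, 3, 5, 6, 8, 9).
  b_1=1 ≤ 2
  b_2=2 ≤ 3
  b_3=2 ≤ 4
  b_4=3 ≤ 5
  b_5=5 ≤ 6
  b_6=6 ≤ 7
  b_7=8 ≤ 8
  b_8=9 ≤ 9
All bounds hold ⇒ YES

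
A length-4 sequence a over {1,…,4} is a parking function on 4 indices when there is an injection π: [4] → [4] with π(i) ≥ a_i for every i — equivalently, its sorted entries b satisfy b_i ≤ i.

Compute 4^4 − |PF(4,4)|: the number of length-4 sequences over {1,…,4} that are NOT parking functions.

#PF = 1·5^3 = 1×125 = 125 [KW]
One tuple (4,1,4,1) → sorted (1,1,4,4): b_3=4>3, not a PF.
Total 256; non-PF = 256−125 = 131

131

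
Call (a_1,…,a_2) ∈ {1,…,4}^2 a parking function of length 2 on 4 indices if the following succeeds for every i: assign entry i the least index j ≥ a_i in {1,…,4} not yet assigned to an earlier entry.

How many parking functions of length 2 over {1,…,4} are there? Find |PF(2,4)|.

15

#PF = 3·5^1 = 3·5 = 15 [KW]
Check (2,4) → sorted (2,4): b_i ≤ 2+i ∀i, a PF.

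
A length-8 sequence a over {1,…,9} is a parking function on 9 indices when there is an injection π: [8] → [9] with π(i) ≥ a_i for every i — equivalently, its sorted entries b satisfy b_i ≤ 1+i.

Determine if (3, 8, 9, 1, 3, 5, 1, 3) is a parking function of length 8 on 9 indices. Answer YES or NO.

YES

Order a: b = (1, 1, 3, 3, 3, 5, 8, 9).
  b_1=1 ≤ 2
  b_2=1 ≤ 3
  b_3=3 ≤ 4
  b_4=3 ≤ 5
  b_5=3 ≤ 6
  b_6=5 ≤ 7
  b_7=8 ≤ 8
  b_8=9 ≤ 9
All bounds hold ⇒ YES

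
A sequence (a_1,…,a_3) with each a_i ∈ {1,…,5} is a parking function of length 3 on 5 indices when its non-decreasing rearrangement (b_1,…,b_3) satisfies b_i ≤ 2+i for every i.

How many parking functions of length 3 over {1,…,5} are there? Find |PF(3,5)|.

|PF(3,5)| = (6−3)·6^(3−1) = 3 · 36 = 108 [KW]
One tuple (4,5,2) → sorted (2,4,5): b_i ≤ 2+i ∀i, a PF.

108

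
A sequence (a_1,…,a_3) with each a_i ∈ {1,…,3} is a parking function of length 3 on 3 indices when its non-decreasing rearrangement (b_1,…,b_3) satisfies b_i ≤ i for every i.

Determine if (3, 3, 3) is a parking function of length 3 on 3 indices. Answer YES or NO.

NO

Rearranged: b = (3, 3, 3).
  b_1=3 > 1
  fails at i=1 ⇒ NO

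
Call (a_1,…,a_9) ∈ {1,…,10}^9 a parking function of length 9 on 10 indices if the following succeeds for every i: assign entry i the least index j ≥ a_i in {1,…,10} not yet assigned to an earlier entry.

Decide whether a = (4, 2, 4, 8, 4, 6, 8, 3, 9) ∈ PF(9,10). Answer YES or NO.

YES

Rearranged: b = (2, 3, 4, 4, 4, 6, 8, 8, 9).
  b_1=2 ≤ 2
  b_2=3 ≤ 3
  b_3=4 ≤ 4
  b_4=4 ≤ 5
  b_5=4 ≤ 6
  b_6=6 ≤ 7
  b_7=8 ≤ 8
  b_8=8 ≤ 9
  b_9=9 ≤ 10
All bounds hold ⇒ YES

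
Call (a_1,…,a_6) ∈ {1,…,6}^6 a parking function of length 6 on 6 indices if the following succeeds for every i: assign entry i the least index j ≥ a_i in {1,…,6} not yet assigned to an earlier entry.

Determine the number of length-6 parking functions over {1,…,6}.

#PF = (6−6+1)·(6+1)^(6−1) = 1×16807 = 16807
Check (4,1,6,3,4,2) → sorted (1,2,3,4,4,6): b_i ≤ i ∀i, a PF.

16807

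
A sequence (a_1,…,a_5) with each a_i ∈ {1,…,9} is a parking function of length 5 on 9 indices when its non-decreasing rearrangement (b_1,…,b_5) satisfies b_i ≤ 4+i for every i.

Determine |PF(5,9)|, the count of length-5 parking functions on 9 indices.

50000

|PF(5,9)| = (10−5)·10^(5−1) = 5·10000 = 50000 (Konheim–Weiss)
One tuple (6,3,3,6,9) → sorted (3,3,6,6,9): b_i ≤ 4+i ∀i, a PF.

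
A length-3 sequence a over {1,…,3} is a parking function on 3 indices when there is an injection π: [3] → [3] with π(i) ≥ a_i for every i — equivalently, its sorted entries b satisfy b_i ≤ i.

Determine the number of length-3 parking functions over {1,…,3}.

Count = (4−3)·4^(3−1) = 1·16 = 16 (Pollak)
Example (1,1,2) → sorted (1,1,2): b_i ≤ i ∀i, a PF.

16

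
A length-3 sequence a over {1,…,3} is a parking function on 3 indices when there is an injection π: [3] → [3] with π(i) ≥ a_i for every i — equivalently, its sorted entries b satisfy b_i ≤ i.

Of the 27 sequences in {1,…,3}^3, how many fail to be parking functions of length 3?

Count = (3−3+1)·(3+1)^(3−1) = 1·16 = 16 (Pollak)
Check (3,3,3) → sorted (3,3,3): b_1=3>1, not a PF.
So 27 − 16 = 11 fail.

11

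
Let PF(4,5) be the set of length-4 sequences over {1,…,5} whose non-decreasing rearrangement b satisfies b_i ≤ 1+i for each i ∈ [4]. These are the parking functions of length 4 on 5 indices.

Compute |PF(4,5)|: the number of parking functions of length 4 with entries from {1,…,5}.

432

Count = (5+1−4)·(5+1)^{4−1} = 2 · 216 = 432 (Pollak)
Example (3,3,1,4) → sorted (1,3,3,4): b_i ≤ 1+i ∀i, a PF.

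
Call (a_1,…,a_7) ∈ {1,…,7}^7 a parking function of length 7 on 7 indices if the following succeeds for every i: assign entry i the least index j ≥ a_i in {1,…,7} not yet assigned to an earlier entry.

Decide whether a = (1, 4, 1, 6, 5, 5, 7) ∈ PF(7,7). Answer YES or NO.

NO

Sorted: b = (1, 1, 4, 5, 5, 6, 7).
  b_1=1 ≤ 1
  b_2=1 ≤ 2
  b_3=4 > 3
  fails at i=3 ⇒ NO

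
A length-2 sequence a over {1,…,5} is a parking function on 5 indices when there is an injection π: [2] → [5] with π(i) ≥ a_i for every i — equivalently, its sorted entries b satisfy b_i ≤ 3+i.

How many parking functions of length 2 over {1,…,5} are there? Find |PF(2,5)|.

24

#PF = 4·6^1 = 4×6 = 24 [KW]
E.g. (4,1) → sorted (1,4): b_i ≤ 3+i ∀i, a PF.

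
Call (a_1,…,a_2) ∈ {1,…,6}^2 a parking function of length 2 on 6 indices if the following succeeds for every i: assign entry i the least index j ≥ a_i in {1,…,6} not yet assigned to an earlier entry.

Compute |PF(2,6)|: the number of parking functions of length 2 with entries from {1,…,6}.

Count = (6−2+1)·(6+1)^(2−1) = 5×7 = 35
Example (6,4) → sorted (4,6): b_i ≤ 4+i ∀i, a PF.

35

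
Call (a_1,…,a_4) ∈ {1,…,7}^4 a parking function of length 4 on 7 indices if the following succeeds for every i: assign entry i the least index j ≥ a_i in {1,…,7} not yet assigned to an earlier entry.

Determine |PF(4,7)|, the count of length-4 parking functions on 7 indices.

2048

|PF| = (7+1−4)·(7+1)^{4−1} = 4·512 = 2048 (Pollak)
E.g. (7,2,1,4) → sorted (1,2,4,7): b_i ≤ 3+i ∀i, a PF.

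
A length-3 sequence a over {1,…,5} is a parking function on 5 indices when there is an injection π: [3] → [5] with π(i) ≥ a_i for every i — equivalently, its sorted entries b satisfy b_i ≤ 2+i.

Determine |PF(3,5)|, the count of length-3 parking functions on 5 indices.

Count = (5−3+1)·(5+1)^(3−1) = 3 · 36 = 108 (Pollak)
One tuple (1,1,5) → sorted (1,1,5): b_i ≤ 2+i ∀i, a PF.

108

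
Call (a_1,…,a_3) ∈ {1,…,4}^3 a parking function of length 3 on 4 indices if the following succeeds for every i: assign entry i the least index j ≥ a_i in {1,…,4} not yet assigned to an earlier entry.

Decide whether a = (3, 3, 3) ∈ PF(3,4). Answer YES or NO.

NO

Rearranged: b = (3, 3, 3).
  b_1=3 > 2
  fails at i=1 ⇒ NO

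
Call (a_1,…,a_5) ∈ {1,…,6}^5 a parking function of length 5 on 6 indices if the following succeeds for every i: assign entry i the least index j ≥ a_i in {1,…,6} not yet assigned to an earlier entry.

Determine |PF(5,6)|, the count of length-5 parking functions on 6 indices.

4802

|PF(5,6)| = (7−5)·7^(5−1) = 2·2401 = 4802 [KW]
One tuple (2,3,1,3,5) → sorted (1,2,3,3,5): b_i ≤ 1+i ∀i, a PF.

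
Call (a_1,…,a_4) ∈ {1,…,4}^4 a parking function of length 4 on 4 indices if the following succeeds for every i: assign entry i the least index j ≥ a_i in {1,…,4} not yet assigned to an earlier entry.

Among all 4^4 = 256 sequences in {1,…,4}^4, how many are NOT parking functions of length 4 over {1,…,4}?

Count = (4−4+1)·(4+1)^(4−1) = 1·125 = 125 (Konheim–Weiss)
One tuple (2,3,4,4) → sorted (2,3,4,4): b_1=2>1, not a PF.
4^4 − 125 = 256 − 125 = 131

131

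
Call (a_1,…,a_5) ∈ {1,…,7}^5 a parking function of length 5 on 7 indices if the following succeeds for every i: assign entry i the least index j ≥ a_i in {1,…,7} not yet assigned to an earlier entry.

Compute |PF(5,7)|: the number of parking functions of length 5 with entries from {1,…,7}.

|PF| = (8−5)·8^(5−1) = 3 · 4096 = 12288
Check (7,2,3,2,6) → sorted (2,2,3,6,7): b_i ≤ 2+i ∀i, a PF.

12288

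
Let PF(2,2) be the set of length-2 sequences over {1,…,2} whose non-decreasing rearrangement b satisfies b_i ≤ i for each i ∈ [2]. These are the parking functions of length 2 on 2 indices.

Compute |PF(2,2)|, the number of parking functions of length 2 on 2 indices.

3

Count = (2+1−2)·(2+1)^{2−1} = 1 · 3 = 3 (Pollak)
Example (1,1) → sorted (1,1): b_i ≤ i ∀i, a PF.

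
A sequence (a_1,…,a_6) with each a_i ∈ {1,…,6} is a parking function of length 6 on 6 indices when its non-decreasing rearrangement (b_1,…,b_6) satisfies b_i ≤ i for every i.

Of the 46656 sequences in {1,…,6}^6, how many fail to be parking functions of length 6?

Count = 1·7^5 = 1×16807 = 16807 [KW]
E.g. (4,5,5,3,6,4) → sorted (3,4,4,5,5,6): b_1=3>1, not a PF.
6^6 − 16807 = 46656 − 16807 = 29849

29849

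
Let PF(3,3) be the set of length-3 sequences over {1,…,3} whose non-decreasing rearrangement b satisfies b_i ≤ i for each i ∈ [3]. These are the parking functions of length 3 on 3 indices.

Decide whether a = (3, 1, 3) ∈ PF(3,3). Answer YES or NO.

Sorted: b = (1, 3, 3).
  b_1=1 ≤ 1
  b_2=3 > 2
  fails at i=2 ⇒ NO

NO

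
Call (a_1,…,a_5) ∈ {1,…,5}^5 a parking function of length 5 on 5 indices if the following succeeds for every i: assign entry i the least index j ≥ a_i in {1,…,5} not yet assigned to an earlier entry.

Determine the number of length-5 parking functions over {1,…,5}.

1296

|PF| = 1·6^4 = 1 · 1296 = 1296
One tuple (2,3,1,2,3) → sorted (1,2,2,3,3): b_i ≤ i ∀i, a PF.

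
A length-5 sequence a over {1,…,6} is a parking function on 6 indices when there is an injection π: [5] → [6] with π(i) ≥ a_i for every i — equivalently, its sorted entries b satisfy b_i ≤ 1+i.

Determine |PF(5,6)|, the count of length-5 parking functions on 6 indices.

|PF(5,6)| = (7−5)·7^(5−1) = 2·2401 = 4802 (Konheim–Weiss)
E.g. (6,1,1,1,3) → sorted (1,1,1,3,6): b_i ≤ 1+i ∀i, a PF.

4802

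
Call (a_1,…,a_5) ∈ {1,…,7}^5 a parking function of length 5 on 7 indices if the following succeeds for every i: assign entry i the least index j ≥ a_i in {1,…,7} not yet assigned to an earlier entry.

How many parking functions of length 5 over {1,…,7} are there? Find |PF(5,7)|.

Count = 3·8^4 = 3 · 4096 = 12288
E.g. (2,4,7,6,1) → sorted (1,2,4,6,7): b_i ≤ 2+i ∀i, a PF.

12288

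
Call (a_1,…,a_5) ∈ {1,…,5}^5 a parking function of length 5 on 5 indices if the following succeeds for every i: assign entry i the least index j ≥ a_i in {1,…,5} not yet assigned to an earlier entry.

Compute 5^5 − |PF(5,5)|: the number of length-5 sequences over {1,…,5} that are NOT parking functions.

#PF = 1·6^4 = 1×1296 = 1296 (Pollak)
One tuple (3,5,3,3,5) → sorted (3,3,3,5,5): b_1=3>1, not a PF.
5^5 − 1296 = 3125 − 1296 = 1829

1829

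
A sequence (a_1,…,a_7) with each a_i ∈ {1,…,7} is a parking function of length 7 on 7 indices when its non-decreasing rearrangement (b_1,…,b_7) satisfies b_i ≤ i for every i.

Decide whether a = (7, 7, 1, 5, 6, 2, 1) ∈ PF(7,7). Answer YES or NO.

NO

Rearranged: b = (1, 1, 2, 5, 6, 7, 7).
  b_1=1 ≤ 1
  b_2=1 ≤ 2
  b_3=2 ≤ 3
  b_4=5 > 4
  fails at i=4 ⇒ NO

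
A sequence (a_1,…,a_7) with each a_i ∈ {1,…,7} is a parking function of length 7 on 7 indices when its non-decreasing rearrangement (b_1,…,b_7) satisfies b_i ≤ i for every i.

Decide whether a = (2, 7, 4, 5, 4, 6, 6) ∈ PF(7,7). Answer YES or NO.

Rearranged: b = (2, 4, 4, 5, 6, 6, 7).
  b_1=2 > 1
  fails at i=1 ⇒ NO

NO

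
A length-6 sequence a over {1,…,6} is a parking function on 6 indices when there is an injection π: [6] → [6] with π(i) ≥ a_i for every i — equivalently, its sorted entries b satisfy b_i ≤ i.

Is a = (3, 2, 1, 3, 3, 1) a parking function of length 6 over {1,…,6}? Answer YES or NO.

Order a: b = (1, 1, 2, 3, 3, 3).
  b_1=1 ≤ 1
  b_2=1 ≤ 2
  b_3=2 ≤ 3
  b_4=3 ≤ 4
  b_5=3 ≤ 5
  b_6=3 ≤ 6
All bounds hold ⇒ YES

YES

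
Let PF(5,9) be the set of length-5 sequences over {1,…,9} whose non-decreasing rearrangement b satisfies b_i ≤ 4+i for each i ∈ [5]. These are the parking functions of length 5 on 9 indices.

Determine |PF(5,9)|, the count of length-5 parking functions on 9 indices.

50000

#PF = (10−5)·10^(5−1) = 5·10000 = 50000
Check (3,5,3,4,3) → sorted (3,3,3,4,5): b_i ≤ 4+i ∀i, a PF.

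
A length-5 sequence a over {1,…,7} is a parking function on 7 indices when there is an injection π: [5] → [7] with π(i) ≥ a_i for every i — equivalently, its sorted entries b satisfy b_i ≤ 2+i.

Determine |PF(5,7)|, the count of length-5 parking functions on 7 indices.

12288

|PF| = (7+1−5)·(7+1)^{5−1} = 3 · 4096 = 12288 (Konheim–Weiss)
One tuple (5,1,3,6,4) → sorted (1,3,4,5,6): b_i ≤ 2+i ∀i, a PF.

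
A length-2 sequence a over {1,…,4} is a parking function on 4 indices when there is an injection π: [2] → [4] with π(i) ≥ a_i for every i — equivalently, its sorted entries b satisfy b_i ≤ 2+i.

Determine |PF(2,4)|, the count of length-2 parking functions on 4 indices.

|PF| = (4−2+1)·(4+1)^(2−1) = 3 · 5 = 15
E.g. (1,2) → sorted (1,2): b_i ≤ 2+i ∀i, a PF.

15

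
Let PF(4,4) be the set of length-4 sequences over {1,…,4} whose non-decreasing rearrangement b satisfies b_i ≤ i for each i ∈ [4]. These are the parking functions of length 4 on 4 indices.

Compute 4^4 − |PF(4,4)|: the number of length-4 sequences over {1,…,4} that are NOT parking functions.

|PF(4,4)| = (4+1−4)·(4+1)^{4−1} = 1 · 125 = 125 [KW]
One tuple (4,4,3,2) → sorted (2,3,4,4): b_1=2>1, not a PF.
Total 256; non-PF = 256−125 = 131

131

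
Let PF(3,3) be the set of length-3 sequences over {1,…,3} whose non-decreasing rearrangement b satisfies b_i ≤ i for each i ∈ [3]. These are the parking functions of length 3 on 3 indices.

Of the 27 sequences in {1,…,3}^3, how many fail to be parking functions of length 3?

Count = (3+1−3)·(3+1)^{3−1} = 1 · 16 = 16
E.g. (3,3,3) → sorted (3,3,3): b_1=3>1, not a PF.
Total 27; non-PF = 27−16 = 11

11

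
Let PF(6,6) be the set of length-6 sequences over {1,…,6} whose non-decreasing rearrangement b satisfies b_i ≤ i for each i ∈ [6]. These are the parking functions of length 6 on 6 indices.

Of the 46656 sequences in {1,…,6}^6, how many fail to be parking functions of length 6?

|PF| = 1·7^5 = 1 · 16807 = 16807 (Pollak)
E.g. (5,3,5,5,5,3) → sorted (3,3,5,5,5,5): b_1=3>1, not a PF.
6^6 − 16807 = 46656 − 16807 = 29849

29849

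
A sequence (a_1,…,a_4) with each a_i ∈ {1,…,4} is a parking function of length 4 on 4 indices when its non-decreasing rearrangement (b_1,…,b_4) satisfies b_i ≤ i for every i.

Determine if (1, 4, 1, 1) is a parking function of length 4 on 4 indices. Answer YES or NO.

YES

Rearranged: b = (1, 1, 1, 4).
  b_1=1 ≤ 1
  b_2=1 ≤ 2
  b_3=1 ≤ 3
  b_4=4 ≤ 4
All bounds hold ⇒ YES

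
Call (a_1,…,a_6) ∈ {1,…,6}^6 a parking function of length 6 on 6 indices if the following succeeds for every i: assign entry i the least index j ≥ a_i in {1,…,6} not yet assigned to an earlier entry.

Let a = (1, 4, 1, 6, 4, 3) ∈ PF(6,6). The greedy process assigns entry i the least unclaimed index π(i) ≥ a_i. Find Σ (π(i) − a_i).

Σπ(i) = 1+…+6 = 21; Σa = 1+4+1+6+4+3 = 19; disp = 21−19 = 2.

2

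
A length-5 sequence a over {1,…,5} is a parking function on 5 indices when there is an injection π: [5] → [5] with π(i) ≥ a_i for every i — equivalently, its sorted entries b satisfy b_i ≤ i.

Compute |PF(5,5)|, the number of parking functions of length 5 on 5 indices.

Count = (6−5)·6^(5−1) = 1×1296 = 1296 [KW]
Example (2,1,3,3,4) → sorted (1,2,3,3,4): b_i ≤ i ∀i, a PF.

1296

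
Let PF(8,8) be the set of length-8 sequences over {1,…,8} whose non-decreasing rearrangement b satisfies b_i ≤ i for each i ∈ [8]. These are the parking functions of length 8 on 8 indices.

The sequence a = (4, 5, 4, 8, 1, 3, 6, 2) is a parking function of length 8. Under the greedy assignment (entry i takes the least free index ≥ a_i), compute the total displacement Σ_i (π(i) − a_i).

Σπ(i) = 1+…+8 = 36; Σa = 4+5+4+8+1+3+6+2 = 33; disp = 36−33 = 3.

3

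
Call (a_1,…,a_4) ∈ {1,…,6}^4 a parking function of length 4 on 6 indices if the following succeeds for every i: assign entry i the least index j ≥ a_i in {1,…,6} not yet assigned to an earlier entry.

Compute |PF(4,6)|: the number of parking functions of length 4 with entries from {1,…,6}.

Count = 3·7^3 = 3×343 = 1029 (Pollak)
Check (3,3,3,2) → sorted (2,3,3,3): b_i ≤ 2+i ∀i, a PF.

1029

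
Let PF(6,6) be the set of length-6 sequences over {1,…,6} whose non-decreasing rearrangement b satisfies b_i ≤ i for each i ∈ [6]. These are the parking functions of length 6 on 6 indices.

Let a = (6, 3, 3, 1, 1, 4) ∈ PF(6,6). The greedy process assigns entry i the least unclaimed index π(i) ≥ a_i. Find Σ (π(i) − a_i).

Σπ = 6·7/2 = 21 (π permutes [6]); Σa = 6+3+3+1+1+4 = 18; disp = 21−18 = 3.

3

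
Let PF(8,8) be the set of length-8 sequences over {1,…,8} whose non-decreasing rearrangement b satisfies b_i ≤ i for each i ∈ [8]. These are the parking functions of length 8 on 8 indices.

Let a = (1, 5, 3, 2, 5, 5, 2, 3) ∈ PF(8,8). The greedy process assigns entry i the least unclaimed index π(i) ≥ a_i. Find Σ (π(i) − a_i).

Σπ = 36 ({1..8} each once); Σa = 1+5+3+2+5+5+2+3 = 26; disp = 36−26 = 10.

10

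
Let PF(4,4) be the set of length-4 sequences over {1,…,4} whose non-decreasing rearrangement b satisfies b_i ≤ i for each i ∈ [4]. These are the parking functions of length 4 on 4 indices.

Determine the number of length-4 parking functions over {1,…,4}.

125

|PF| = (5−4)·5^(4−1) = 1·125 = 125
One tuple (1,2,1,3) → sorted (1,1,2,3): b_i ≤ i ∀i, a PF.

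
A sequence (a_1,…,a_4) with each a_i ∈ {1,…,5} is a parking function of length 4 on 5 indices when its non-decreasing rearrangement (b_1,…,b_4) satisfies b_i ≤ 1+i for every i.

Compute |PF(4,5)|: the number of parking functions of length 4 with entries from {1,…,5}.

432

|PF(4,5)| = (5+1−4)·(5+1)^{4−1} = 2 · 216 = 432 [KW]
E.g. (1,3,5,3) → sorted (1,3,3,5): b_i ≤ 1+i ∀i, a PF.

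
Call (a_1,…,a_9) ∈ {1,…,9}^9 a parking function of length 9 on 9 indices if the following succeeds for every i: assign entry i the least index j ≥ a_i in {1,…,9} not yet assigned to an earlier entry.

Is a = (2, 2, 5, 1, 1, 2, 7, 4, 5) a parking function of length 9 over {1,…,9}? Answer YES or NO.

YES

Sorted: b = (1, 1, 2, 2, 2, 4, 5, 5, 7).
  b_1=1 ≤ 1
  b_2=1 ≤ 2
  b_3=2 ≤ 3
  b_4=2 ≤ 4
  b_5=2 ≤ 5
  b_6=4 ≤ 6
  b_7=5 ≤ 7
  b_8=5 ≤ 8
  b_9=7 ≤ 9
All bounds hold ⇒ YES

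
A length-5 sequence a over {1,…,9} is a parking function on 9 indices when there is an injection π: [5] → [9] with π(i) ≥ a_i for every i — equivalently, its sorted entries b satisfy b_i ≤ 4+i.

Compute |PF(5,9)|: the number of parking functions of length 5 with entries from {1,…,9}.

|PF(5,9)| = 5·10^4 = 5×10000 = 50000
Example (6,5,9,2,4) → sorted (2,4,5,6,9): b_i ≤ 4+i ∀i, a PF.

50000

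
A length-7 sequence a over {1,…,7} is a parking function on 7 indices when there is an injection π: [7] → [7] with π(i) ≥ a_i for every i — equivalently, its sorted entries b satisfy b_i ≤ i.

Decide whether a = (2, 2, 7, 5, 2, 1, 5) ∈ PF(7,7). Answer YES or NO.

Order a: b = (1, 2, 2, 2, 5, 5, 7).
  b_1=1 ≤ 1
  b_2=2 ≤ 2
  b_3=2 ≤ 3
  b_4=2 ≤ 4
  b_5=5 ≤ 5
  b_6=5 ≤ 6
  b_7=7 ≤ 7
All bounds hold ⇒ YES

YES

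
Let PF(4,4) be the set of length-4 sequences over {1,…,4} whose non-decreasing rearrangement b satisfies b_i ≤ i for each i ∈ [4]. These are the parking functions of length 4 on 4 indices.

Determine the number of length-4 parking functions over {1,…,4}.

125

Count = 1·5^3 = 1 · 125 = 125 [KW]
E.g. (3,1,1,1) → sorted (1,1,1,3): b_i ≤ i ∀i, a PF.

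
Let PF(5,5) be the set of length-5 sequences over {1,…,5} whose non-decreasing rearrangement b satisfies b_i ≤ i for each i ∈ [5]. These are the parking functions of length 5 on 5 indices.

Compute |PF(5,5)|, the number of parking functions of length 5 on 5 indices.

1296

|PF(5,5)| = 1·6^4 = 1 · 1296 = 1296 (Pollak)
One tuple (1,1,5,1,1) → sorted (1,1,1,1,5): b_i ≤ i ∀i, a PF.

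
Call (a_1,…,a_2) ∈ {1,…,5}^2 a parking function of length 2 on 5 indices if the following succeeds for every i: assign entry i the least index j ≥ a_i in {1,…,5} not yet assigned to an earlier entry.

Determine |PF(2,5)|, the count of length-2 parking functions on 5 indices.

|PF| = 4·6^1 = 4 · 6 = 24 (Konheim–Weiss)
One tuple (5,4) → sorted (4,5): b_i ≤ 3+i ∀i, a PF.

24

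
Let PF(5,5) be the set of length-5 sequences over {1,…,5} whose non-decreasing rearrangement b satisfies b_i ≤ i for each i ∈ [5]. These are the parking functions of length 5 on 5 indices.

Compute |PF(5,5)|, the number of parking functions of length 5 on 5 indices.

#PF = (6−5)·6^(5−1) = 1·1296 = 1296 (Konheim–Weiss)
One tuple (2,1,3,4,1) → sorted (1,1,2,3,4): b_i ≤ i ∀i, a PF.

1296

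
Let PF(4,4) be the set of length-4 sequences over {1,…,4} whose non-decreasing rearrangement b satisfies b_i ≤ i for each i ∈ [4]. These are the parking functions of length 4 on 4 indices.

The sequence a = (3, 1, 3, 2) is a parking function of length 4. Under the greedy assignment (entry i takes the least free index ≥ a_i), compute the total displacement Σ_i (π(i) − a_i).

1

Σπ = 4·5/2 = 10 (π permutes [4]); Σa = 3+1+3+2 = 9; disp = 10−9 = 1.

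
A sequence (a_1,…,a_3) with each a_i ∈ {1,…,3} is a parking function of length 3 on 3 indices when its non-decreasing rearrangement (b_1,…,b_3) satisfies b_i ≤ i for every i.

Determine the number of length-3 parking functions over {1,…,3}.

Count = 1·4^2 = 1·16 = 16
Check (1,1,1) → sorted (1,1,1): b_i ≤ i ∀i, a PF.

16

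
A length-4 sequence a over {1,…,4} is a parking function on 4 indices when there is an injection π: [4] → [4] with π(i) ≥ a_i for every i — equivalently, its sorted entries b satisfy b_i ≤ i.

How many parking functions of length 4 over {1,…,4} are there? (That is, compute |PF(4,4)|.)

125

|PF| = (4−4+1)·(4+1)^(4−1) = 1×125 = 125 [KW]
E.g. (1,3,2,3) → sorted (1,2,3,3): b_i ≤ i ∀i, a PF.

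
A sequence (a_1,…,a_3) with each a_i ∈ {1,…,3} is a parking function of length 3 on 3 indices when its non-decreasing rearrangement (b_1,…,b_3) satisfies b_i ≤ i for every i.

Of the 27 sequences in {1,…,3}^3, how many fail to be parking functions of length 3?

Count = 1·4^2 = 1 · 16 = 16
One tuple (1,3,3) → sorted (1,3,3): b_2=3>2, not a PF.
3^3 − 16 = 27 − 16 = 11

11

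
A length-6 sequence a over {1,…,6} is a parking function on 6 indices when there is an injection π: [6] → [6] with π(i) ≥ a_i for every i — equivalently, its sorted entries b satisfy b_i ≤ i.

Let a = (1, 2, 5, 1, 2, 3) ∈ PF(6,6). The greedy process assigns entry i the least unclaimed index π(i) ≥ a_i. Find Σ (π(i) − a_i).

7

Σπ = 21 ({1..6} each once); Σa = 1+2+5+1+2+3 = 14; disp = 21−14 = 7.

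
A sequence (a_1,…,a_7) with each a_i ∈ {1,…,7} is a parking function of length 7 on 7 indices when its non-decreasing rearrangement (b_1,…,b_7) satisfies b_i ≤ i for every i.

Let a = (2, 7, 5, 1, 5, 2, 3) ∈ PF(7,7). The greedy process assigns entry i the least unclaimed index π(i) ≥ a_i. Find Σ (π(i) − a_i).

Σπ = 28 ({1..7} each once); Σa = 2+7+5+1+5+2+3 = 25; disp = 28−25 = 3.

3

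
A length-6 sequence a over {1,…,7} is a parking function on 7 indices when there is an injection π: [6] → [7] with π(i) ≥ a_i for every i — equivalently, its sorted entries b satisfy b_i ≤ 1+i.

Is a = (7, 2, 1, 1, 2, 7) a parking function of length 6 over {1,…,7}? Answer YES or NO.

NO

Sorted: b = (1, 1, 2, 2, 7, 7).
  b_1=1 ≤ 2
  b_2=1 ≤ 3
  b_3=2 ≤ 4
  b_4=2 ≤ 5
  b_5=7 > 6
  fails at i=5 ⇒ NO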